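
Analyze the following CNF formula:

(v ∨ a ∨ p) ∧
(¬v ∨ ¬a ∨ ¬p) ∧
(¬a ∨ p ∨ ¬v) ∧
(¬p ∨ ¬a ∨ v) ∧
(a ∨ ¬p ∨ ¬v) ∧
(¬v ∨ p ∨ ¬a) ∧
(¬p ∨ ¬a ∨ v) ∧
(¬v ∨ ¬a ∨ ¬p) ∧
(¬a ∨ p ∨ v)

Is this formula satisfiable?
Yes

Yes, the formula is satisfiable.

One satisfying assignment is: p=False, a=False, v=True

Verification: With this assignment, all 9 clauses evaluate to true.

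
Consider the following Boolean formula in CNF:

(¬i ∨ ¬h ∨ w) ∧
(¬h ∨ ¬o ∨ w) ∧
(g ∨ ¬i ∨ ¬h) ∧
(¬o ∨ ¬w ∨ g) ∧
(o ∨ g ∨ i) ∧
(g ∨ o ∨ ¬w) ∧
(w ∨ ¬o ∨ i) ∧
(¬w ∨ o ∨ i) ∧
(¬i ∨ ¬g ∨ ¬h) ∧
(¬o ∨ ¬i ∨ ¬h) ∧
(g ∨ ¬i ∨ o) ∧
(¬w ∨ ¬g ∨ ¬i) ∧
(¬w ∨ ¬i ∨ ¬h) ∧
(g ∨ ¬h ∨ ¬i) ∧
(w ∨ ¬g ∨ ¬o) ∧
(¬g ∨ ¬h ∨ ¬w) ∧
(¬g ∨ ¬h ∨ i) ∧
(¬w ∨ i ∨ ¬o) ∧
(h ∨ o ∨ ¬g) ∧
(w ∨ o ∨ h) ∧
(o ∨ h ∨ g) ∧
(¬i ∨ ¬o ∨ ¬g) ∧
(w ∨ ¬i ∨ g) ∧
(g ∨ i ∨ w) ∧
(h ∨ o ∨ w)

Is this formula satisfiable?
No

No, the formula is not satisfiable.

No assignment of truth values to the variables can make all 25 clauses true simultaneously.

The formula is UNSAT (unsatisfiable).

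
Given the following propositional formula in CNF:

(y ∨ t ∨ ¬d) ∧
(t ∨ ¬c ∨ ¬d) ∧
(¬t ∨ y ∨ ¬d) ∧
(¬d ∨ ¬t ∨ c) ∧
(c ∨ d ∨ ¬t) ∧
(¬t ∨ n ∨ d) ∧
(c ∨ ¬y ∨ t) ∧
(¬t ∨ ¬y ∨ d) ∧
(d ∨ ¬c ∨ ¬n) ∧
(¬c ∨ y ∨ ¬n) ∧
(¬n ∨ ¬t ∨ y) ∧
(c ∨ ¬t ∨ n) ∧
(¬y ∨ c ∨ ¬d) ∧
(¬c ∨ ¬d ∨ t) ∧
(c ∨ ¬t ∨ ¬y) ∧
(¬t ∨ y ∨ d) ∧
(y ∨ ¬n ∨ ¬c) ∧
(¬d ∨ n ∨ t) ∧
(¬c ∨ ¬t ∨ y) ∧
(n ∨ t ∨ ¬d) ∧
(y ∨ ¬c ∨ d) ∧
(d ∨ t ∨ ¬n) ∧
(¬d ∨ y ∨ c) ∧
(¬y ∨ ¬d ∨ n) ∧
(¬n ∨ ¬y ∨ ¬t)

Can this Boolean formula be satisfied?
Yes

Yes, the formula is satisfiable.

One satisfying assignment is: c=False, n=False, d=False, y=False, t=False

Verification: With this assignment, all 25 clauses evaluate to true.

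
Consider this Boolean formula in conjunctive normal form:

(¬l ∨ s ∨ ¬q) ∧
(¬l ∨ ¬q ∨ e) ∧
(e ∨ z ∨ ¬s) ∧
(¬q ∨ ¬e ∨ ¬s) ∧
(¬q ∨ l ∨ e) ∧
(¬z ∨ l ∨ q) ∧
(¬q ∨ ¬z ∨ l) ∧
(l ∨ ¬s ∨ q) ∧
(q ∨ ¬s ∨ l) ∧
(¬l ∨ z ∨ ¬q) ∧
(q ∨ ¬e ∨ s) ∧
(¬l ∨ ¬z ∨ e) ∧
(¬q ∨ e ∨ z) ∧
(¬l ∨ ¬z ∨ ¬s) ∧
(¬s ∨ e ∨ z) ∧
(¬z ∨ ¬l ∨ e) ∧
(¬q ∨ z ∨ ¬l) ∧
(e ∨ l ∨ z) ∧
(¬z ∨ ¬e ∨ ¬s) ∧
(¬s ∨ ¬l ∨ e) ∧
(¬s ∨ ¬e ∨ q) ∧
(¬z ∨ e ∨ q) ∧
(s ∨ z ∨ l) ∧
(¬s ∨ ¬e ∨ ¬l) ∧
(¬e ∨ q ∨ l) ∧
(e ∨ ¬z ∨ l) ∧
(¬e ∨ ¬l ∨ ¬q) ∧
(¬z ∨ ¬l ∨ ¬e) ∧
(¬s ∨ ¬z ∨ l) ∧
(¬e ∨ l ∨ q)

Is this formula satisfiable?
Yes

Yes, the formula is satisfiable.

One satisfying assignment is: q=False, z=False, s=False, e=False, l=True

Verification: With this assignment, all 30 clauses evaluate to true.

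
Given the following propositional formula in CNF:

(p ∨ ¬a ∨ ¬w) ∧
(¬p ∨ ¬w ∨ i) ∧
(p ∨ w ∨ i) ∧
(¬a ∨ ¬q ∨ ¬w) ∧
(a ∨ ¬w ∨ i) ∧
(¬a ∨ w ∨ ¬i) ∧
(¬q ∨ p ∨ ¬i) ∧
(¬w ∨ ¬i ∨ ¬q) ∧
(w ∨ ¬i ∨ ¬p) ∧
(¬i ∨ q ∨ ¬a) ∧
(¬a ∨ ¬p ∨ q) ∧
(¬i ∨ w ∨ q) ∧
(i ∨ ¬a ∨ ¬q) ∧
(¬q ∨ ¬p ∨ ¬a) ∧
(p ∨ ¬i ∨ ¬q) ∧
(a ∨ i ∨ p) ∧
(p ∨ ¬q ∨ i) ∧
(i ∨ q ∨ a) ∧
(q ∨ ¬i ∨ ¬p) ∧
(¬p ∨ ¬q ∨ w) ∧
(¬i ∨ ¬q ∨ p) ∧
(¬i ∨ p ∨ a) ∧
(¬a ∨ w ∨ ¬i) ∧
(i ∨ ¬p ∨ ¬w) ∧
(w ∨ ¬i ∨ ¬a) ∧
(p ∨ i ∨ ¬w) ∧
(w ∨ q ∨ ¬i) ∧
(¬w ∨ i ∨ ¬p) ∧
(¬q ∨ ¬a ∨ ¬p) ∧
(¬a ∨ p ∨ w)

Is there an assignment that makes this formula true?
No

No, the formula is not satisfiable.

No assignment of truth values to the variables can make all 30 clauses true simultaneously.

The formula is UNSAT (unsatisfiable).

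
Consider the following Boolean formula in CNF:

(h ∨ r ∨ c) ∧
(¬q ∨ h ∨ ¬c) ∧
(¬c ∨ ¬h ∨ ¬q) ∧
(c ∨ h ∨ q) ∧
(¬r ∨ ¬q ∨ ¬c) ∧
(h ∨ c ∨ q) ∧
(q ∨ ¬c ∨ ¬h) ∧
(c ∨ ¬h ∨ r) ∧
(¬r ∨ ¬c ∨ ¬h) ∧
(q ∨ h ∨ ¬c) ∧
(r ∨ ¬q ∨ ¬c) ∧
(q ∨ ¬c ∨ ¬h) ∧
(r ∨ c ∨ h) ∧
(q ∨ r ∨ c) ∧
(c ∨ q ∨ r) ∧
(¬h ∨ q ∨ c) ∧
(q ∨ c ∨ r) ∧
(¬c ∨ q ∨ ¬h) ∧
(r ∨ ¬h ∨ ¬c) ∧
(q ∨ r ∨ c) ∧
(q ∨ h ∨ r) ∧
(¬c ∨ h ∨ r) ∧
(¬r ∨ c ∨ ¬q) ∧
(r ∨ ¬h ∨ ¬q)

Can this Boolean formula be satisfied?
No

No, the formula is not satisfiable.

No assignment of truth values to the variables can make all 24 clauses true simultaneously.

The formula is UNSAT (unsatisfiable).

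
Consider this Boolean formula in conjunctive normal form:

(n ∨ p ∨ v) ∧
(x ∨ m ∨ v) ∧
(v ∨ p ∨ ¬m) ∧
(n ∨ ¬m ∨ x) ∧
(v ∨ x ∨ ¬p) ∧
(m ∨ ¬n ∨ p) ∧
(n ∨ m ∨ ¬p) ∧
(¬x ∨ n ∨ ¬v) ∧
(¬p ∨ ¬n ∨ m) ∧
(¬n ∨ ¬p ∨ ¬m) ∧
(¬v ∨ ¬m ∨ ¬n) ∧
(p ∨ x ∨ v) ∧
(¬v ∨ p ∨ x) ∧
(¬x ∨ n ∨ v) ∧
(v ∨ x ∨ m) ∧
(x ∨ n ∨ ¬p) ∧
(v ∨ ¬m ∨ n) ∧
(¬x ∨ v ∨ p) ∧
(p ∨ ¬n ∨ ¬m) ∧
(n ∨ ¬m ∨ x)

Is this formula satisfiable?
No

No, the formula is not satisfiable.

No assignment of truth values to the variables can make all 20 clauses true simultaneously.

The formula is UNSAT (unsatisfiable).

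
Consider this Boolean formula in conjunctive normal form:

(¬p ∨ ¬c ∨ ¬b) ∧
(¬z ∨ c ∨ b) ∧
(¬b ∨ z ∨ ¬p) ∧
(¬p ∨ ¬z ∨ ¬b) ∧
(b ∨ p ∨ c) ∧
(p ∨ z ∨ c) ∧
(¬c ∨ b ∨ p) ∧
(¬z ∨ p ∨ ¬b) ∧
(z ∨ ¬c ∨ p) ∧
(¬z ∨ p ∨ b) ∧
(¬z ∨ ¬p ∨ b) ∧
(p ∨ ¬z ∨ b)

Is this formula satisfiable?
Yes

Yes, the formula is satisfiable.

One satisfying assignment is: b=False, p=True, c=False, z=False

Verification: With this assignment, all 12 clauses evaluate to true.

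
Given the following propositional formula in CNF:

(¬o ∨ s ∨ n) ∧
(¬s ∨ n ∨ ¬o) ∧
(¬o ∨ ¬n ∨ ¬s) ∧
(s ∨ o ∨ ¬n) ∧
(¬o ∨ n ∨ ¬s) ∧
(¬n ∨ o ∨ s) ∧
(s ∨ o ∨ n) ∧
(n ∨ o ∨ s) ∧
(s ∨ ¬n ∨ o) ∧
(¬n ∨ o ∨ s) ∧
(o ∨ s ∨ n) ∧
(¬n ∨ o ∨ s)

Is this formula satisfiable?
Yes

Yes, the formula is satisfiable.

One satisfying assignment is: s=False, n=True, o=True

Verification: With this assignment, all 12 clauses evaluate to true.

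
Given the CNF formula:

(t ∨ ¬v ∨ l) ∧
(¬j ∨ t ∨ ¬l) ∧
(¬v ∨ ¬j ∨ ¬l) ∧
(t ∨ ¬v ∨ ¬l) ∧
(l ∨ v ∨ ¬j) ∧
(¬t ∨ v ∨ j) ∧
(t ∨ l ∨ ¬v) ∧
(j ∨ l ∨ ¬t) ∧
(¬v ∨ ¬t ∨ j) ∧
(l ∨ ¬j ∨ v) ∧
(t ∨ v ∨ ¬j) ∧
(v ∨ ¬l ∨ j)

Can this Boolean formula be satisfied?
Yes

Yes, the formula is satisfiable.

One satisfying assignment is: j=False, t=False, l=False, v=False

Verification: With this assignment, all 12 clauses evaluate to true.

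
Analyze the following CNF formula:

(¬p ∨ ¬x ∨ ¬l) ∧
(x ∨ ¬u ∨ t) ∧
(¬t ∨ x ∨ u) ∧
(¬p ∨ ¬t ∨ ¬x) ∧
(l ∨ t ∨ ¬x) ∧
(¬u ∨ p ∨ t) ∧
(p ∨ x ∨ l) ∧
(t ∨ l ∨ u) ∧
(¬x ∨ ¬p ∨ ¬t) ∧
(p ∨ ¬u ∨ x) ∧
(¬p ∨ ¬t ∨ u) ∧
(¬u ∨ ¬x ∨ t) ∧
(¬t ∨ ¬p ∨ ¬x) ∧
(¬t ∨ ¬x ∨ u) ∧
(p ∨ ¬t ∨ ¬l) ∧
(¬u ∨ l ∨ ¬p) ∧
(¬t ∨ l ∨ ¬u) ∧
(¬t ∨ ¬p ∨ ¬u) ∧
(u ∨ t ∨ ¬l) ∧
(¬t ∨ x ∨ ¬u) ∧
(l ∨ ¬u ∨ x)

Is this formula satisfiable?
No

No, the formula is not satisfiable.

No assignment of truth values to the variables can make all 21 clauses true simultaneously.

The formula is UNSAT (unsatisfiable).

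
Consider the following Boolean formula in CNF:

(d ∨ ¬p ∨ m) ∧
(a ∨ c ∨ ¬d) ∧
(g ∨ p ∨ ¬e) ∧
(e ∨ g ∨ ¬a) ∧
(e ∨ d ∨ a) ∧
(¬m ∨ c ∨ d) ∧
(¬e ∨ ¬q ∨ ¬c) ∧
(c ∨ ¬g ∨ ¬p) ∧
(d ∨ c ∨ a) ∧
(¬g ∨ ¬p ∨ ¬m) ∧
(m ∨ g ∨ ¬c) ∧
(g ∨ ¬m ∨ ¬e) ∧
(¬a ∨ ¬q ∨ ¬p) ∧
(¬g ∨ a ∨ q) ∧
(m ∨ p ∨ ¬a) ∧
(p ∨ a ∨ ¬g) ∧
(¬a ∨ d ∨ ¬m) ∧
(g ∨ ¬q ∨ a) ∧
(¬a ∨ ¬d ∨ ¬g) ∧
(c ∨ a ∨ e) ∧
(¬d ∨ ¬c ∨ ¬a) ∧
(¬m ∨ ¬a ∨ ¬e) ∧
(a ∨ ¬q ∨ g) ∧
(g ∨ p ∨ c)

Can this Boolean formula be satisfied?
Yes

Yes, the formula is satisfiable.

One satisfying assignment is: m=True, d=True, e=False, a=False, q=False, c=True, p=False, g=False

Verification: With this assignment, all 24 clauses evaluate to true.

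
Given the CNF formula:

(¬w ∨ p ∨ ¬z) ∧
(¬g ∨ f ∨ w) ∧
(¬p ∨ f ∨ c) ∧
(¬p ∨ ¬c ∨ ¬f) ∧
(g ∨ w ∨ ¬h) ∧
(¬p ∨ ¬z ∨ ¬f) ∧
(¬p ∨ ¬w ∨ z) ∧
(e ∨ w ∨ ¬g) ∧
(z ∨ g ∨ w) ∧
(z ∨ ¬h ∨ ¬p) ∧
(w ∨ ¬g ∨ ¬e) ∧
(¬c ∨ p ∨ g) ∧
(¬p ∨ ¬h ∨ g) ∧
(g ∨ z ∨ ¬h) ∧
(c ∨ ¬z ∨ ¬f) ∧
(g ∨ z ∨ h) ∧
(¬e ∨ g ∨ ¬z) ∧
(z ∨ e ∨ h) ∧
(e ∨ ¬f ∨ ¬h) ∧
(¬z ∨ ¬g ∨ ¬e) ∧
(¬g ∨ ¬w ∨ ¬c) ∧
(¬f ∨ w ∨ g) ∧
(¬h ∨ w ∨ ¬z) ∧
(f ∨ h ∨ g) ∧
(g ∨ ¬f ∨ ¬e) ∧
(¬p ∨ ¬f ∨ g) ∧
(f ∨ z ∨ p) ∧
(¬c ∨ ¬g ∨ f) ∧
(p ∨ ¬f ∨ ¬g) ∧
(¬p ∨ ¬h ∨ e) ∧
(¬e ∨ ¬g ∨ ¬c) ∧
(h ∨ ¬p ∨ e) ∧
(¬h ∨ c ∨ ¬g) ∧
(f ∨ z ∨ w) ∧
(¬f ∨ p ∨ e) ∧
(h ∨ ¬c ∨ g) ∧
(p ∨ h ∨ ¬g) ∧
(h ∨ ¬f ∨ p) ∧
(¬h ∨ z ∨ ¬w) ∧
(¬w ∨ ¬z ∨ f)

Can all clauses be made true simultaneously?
No

No, the formula is not satisfiable.

No assignment of truth values to the variables can make all 40 clauses true simultaneously.

The formula is UNSAT (unsatisfiable).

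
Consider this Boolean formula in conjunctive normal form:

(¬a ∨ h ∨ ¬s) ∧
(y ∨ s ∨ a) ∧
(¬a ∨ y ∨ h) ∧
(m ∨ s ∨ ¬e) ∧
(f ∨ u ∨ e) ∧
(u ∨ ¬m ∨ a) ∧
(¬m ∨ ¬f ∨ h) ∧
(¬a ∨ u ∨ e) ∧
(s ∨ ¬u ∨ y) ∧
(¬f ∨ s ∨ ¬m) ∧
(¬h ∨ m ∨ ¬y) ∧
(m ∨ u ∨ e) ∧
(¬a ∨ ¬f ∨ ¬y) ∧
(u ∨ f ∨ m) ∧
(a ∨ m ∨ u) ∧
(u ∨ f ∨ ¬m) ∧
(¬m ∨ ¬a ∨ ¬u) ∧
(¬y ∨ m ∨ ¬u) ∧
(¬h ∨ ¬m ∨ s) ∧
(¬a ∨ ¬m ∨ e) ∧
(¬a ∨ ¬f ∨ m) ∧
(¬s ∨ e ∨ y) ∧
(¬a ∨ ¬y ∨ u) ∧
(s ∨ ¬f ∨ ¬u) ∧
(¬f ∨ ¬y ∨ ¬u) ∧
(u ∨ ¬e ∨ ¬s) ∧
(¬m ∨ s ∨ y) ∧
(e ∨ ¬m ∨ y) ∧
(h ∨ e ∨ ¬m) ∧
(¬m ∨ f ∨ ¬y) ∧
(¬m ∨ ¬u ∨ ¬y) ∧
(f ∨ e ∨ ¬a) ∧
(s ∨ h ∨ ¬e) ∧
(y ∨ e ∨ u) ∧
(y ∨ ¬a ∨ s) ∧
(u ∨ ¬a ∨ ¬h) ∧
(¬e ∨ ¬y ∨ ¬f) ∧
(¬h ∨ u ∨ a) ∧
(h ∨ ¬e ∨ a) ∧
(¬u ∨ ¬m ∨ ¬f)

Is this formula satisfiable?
Yes

Yes, the formula is satisfiable.

One satisfying assignment is: y=False, h=True, a=False, e=True, u=True, f=False, m=False, s=True

Verification: With this assignment, all 40 clauses evaluate to true.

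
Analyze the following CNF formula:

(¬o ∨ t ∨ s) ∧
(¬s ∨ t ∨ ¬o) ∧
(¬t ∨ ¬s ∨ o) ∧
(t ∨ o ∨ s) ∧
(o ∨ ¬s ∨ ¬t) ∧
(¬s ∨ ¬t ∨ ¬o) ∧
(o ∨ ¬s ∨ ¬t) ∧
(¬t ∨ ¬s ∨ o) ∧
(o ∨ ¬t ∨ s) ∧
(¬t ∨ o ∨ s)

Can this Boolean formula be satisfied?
Yes

Yes, the formula is satisfiable.

One satisfying assignment is: o=True, t=True, s=False

Verification: With this assignment, all 10 clauses evaluate to true.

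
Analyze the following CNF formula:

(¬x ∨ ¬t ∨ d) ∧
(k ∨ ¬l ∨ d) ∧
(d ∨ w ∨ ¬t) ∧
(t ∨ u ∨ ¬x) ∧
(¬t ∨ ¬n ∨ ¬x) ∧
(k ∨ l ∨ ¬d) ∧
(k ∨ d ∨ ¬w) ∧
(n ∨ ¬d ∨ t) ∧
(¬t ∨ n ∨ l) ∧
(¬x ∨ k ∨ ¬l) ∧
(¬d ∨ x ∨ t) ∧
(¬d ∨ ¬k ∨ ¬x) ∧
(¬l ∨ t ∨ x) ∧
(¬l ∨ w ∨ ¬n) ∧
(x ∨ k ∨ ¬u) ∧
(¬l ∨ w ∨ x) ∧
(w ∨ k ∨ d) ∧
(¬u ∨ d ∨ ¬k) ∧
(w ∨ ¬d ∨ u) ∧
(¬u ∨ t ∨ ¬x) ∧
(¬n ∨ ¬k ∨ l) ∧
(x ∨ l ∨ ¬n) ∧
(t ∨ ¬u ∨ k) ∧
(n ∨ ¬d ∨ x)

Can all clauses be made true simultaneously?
Yes

Yes, the formula is satisfiable.

One satisfying assignment is: n=False, w=False, k=True, d=False, u=False, x=False, l=False, t=False

Verification: With this assignment, all 24 clauses evaluate to true.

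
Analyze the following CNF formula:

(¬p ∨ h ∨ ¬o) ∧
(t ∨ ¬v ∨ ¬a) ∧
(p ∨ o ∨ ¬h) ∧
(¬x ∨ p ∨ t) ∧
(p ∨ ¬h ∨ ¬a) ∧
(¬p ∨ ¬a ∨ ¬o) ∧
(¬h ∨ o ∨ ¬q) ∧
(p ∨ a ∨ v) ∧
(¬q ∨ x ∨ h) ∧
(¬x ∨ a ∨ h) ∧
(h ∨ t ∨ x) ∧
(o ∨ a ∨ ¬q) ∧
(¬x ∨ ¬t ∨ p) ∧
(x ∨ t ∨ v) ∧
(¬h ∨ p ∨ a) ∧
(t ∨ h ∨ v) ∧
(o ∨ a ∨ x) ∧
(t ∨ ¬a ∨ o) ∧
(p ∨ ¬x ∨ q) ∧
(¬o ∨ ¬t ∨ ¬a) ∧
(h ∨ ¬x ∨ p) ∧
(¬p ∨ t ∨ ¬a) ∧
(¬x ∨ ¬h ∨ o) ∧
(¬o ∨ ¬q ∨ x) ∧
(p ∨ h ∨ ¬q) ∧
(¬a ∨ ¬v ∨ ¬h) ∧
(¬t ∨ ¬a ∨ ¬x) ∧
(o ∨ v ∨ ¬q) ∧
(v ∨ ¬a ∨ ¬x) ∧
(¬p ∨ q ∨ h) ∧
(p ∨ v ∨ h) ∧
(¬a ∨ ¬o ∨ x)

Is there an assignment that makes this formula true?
Yes

Yes, the formula is satisfiable.

One satisfying assignment is: o=True, p=True, a=False, x=False, v=False, t=True, q=False, h=True

Verification: With this assignment, all 32 clauses evaluate to true.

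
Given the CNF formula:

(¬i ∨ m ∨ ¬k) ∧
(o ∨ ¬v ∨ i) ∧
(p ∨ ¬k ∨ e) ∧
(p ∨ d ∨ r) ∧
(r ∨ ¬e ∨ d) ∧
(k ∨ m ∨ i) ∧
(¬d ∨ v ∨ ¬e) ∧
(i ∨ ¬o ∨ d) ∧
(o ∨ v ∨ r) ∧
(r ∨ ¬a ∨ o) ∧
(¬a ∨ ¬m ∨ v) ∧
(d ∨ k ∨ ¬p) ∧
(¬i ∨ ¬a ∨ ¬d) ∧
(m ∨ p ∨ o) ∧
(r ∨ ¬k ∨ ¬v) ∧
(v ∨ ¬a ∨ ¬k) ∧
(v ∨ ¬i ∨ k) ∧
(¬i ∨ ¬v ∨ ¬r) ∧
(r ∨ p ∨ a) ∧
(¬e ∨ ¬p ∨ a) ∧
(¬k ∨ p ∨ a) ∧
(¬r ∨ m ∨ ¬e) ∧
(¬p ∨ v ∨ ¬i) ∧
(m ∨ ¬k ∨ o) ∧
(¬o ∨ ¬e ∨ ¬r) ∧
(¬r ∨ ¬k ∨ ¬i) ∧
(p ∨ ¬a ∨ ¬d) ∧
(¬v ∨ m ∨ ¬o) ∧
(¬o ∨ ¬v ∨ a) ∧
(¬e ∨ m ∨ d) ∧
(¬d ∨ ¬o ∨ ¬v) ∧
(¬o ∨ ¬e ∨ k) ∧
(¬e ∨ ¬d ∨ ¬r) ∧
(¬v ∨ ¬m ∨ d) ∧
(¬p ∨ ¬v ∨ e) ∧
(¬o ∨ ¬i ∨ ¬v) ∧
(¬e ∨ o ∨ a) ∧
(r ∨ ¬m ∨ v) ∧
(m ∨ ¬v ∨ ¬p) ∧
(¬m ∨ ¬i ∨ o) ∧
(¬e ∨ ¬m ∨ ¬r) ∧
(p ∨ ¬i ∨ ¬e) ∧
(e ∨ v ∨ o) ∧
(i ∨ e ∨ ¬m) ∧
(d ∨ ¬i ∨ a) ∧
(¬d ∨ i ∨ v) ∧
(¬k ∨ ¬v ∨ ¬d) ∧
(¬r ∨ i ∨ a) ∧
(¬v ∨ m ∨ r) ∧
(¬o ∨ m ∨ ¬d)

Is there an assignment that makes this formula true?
No

No, the formula is not satisfiable.

No assignment of truth values to the variables can make all 50 clauses true simultaneously.

The formula is UNSAT (unsatisfiable).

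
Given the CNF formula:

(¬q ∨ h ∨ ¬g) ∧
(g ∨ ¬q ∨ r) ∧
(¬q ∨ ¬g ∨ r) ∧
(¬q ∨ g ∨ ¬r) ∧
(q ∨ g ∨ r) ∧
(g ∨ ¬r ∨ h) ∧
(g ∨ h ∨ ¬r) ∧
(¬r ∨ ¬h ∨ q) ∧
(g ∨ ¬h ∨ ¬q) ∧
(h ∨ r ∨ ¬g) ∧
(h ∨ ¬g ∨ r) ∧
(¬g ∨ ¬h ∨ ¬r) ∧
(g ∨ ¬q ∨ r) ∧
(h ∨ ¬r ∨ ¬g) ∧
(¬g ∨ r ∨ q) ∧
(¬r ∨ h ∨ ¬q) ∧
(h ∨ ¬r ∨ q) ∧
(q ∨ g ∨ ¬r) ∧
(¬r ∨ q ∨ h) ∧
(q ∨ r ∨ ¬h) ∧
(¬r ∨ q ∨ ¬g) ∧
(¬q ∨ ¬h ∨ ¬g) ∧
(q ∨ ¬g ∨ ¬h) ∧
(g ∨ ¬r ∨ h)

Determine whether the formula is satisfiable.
No

No, the formula is not satisfiable.

No assignment of truth values to the variables can make all 24 clauses true simultaneously.

The formula is UNSAT (unsatisfiable).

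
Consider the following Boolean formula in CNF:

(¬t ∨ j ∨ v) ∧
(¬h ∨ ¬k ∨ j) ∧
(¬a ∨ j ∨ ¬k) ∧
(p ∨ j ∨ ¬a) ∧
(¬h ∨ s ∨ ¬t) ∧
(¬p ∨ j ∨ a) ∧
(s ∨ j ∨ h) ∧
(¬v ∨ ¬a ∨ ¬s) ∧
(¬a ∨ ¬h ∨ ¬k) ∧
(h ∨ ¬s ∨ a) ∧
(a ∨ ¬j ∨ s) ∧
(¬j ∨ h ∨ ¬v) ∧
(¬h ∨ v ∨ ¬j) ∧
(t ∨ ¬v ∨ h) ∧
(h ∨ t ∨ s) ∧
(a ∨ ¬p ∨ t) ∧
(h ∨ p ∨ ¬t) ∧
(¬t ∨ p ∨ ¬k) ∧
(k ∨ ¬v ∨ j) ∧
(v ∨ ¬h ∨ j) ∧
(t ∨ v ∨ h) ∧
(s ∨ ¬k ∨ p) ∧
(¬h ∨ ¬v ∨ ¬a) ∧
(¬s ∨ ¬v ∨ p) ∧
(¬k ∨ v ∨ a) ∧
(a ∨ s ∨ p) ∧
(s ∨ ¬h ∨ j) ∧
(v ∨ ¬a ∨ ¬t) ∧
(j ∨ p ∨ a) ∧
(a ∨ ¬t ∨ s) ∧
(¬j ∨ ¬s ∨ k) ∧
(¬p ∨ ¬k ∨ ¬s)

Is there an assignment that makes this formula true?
No

No, the formula is not satisfiable.

No assignment of truth values to the variables can make all 32 clauses true simultaneously.

The formula is UNSAT (unsatisfiable).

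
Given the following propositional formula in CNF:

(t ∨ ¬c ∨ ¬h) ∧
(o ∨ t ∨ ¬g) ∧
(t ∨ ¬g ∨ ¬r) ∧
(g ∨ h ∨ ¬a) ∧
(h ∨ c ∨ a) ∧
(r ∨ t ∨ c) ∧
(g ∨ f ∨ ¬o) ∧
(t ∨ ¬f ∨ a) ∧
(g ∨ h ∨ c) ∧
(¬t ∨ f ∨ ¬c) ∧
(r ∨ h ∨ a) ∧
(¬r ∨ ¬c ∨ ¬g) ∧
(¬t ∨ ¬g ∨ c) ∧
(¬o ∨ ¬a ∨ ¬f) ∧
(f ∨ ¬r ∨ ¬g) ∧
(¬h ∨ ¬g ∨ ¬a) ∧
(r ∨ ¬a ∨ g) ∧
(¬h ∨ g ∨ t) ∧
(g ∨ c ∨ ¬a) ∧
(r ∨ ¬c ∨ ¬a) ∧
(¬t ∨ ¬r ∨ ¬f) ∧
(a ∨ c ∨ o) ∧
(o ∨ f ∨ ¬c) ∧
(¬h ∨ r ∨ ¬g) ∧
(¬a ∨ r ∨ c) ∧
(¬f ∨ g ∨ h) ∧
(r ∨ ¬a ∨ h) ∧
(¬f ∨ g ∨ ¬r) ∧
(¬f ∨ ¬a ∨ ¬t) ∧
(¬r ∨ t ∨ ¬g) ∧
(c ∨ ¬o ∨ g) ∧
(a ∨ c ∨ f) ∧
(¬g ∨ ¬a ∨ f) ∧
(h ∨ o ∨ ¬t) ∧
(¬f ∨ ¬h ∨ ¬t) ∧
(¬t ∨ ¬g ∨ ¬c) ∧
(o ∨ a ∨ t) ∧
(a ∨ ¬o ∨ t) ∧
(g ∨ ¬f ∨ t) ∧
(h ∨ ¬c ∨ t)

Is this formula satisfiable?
No

No, the formula is not satisfiable.

No assignment of truth values to the variables can make all 40 clauses true simultaneously.

The formula is UNSAT (unsatisfiable).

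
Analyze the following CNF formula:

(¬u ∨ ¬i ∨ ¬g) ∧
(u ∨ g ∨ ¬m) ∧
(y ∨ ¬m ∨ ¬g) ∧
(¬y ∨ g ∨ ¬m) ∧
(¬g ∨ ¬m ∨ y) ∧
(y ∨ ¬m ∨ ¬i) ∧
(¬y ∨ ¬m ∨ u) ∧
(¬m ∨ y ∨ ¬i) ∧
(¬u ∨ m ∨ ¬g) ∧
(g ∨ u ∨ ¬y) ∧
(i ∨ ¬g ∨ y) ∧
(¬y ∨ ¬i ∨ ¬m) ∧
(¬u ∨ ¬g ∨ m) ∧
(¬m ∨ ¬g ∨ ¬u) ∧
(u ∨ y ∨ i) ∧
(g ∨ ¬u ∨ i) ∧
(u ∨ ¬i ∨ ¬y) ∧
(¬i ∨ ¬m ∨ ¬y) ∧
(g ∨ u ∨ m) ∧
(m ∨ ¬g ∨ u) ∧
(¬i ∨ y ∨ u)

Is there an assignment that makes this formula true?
Yes

Yes, the formula is satisfiable.

One satisfying assignment is: i=True, y=True, u=True, g=False, m=False

Verification: With this assignment, all 21 clauses evaluate to true.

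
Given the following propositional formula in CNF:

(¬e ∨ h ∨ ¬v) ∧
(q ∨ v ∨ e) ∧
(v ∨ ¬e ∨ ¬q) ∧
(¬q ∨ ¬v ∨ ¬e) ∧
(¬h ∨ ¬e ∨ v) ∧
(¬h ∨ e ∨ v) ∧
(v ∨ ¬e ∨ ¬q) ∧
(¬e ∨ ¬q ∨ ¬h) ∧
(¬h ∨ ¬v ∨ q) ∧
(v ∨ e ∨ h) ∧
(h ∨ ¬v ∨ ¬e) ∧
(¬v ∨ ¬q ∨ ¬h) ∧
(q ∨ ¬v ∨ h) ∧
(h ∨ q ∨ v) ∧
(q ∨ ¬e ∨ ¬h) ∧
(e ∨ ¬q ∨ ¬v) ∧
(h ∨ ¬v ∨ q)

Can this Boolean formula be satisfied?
No

No, the formula is not satisfiable.

No assignment of truth values to the variables can make all 17 clauses true simultaneously.

The formula is UNSAT (unsatisfiable).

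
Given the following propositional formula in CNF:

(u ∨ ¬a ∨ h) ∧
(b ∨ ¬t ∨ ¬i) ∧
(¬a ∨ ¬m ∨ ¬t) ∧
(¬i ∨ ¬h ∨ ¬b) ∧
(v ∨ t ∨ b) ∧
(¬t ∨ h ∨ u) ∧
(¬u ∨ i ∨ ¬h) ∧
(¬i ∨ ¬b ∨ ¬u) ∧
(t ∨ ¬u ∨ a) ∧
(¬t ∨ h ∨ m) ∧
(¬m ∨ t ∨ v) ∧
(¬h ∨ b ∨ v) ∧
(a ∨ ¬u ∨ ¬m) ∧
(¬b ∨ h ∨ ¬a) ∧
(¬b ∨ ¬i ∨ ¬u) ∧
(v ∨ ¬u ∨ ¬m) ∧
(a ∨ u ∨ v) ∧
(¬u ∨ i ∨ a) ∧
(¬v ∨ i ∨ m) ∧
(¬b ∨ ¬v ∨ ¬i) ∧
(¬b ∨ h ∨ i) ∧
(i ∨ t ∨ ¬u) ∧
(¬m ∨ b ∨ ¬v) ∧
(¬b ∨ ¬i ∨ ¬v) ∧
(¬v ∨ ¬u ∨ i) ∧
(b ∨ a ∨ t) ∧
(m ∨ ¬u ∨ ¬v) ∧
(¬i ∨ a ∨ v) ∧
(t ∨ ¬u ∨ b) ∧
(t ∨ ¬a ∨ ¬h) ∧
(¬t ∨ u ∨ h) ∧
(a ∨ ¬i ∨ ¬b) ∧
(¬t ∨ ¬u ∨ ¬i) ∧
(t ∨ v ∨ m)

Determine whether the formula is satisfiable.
Yes

Yes, the formula is satisfiable.

One satisfying assignment is: v=False, u=False, m=False, t=True, b=True, i=False, h=True, a=True

Verification: With this assignment, all 34 clauses evaluate to true.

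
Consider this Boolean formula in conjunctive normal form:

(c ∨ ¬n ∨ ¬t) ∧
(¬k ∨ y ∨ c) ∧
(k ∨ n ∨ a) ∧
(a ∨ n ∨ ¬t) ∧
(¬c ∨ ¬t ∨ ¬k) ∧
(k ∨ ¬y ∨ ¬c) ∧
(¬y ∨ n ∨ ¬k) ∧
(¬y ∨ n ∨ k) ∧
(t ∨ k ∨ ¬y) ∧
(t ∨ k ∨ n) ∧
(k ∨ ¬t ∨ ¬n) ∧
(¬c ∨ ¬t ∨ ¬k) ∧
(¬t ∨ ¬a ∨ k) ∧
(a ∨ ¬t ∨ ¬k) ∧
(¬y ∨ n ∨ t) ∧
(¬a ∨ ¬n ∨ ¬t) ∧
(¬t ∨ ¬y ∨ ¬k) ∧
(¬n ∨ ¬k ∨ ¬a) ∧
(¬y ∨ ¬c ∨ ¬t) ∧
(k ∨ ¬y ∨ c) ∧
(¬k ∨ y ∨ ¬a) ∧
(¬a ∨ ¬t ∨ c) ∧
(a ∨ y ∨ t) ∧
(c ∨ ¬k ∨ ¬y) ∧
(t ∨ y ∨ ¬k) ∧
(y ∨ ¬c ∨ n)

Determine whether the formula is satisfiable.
Yes

Yes, the formula is satisfiable.

One satisfying assignment is: c=False, y=False, t=False, n=True, a=True, k=False

Verification: With this assignment, all 26 clauses evaluate to true.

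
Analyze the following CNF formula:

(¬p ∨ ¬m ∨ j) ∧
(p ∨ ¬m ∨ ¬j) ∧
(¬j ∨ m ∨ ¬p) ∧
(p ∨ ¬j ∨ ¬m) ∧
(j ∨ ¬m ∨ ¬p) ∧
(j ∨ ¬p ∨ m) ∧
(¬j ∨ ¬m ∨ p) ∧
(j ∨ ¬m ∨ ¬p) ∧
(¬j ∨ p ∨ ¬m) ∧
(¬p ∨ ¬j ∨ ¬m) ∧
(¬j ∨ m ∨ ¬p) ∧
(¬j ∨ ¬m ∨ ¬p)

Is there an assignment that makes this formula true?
Yes

Yes, the formula is satisfiable.

One satisfying assignment is: j=False, m=False, p=False

Verification: With this assignment, all 12 clauses evaluate to true.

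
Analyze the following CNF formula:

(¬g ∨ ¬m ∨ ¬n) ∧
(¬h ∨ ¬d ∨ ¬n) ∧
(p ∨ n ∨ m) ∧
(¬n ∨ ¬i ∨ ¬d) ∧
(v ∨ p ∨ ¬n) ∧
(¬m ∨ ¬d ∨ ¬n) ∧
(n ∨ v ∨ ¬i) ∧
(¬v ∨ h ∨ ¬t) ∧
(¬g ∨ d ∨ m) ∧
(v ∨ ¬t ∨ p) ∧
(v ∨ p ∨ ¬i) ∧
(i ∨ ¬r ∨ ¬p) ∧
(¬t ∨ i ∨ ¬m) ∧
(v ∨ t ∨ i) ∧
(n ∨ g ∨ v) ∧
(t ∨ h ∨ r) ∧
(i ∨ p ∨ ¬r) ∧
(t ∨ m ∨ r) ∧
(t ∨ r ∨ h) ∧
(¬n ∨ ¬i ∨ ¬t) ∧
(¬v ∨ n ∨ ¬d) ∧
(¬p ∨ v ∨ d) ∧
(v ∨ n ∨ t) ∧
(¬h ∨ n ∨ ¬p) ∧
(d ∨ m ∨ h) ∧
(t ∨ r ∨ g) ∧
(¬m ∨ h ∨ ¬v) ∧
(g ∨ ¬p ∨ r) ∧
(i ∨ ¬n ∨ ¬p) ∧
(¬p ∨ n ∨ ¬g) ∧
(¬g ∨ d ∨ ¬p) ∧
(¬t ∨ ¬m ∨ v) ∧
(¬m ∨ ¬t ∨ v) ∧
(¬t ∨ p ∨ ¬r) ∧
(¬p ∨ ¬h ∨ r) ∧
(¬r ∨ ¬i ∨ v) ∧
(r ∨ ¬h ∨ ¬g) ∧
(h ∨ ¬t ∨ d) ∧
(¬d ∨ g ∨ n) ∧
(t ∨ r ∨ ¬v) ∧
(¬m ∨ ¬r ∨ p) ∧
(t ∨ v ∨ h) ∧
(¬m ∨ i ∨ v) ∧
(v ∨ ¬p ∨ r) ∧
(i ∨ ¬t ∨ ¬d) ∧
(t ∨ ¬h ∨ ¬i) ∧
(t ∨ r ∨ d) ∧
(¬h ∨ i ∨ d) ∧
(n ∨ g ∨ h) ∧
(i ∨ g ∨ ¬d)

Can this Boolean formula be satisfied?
Yes

Yes, the formula is satisfiable.

One satisfying assignment is: d=False, r=False, i=True, v=True, n=False, t=True, p=False, h=True, m=True, g=False

Verification: With this assignment, all 50 clauses evaluate to true.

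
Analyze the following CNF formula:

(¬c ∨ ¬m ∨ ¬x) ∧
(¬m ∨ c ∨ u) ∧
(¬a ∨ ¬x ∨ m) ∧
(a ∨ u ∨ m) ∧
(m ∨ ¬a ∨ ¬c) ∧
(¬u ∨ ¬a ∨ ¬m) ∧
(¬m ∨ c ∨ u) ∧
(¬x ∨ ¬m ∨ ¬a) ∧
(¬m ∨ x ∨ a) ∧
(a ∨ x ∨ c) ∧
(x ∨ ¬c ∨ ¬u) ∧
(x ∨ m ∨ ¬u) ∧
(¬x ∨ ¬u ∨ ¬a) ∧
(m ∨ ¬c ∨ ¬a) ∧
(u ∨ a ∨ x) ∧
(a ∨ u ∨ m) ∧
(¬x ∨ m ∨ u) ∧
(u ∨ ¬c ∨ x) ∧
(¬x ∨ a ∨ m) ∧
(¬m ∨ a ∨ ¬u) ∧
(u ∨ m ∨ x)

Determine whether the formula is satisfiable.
No

No, the formula is not satisfiable.

No assignment of truth values to the variables can make all 21 clauses true simultaneously.

The formula is UNSAT (unsatisfiable).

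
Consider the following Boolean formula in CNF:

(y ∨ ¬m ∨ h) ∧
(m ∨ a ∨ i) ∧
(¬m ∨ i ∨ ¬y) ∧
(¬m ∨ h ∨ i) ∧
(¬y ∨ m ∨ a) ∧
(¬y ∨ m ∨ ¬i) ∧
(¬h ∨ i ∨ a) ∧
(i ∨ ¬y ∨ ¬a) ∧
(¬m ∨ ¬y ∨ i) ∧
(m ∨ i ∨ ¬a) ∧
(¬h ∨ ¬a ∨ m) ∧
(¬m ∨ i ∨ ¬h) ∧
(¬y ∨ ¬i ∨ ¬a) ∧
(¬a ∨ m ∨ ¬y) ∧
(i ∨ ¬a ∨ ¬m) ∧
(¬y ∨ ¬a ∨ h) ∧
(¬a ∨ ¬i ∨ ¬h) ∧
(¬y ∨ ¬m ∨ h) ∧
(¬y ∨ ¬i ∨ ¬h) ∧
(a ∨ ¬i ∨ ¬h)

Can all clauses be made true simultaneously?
Yes

Yes, the formula is satisfiable.

One satisfying assignment is: y=False, m=False, a=False, h=False, i=True

Verification: With this assignment, all 20 clauses evaluate to true.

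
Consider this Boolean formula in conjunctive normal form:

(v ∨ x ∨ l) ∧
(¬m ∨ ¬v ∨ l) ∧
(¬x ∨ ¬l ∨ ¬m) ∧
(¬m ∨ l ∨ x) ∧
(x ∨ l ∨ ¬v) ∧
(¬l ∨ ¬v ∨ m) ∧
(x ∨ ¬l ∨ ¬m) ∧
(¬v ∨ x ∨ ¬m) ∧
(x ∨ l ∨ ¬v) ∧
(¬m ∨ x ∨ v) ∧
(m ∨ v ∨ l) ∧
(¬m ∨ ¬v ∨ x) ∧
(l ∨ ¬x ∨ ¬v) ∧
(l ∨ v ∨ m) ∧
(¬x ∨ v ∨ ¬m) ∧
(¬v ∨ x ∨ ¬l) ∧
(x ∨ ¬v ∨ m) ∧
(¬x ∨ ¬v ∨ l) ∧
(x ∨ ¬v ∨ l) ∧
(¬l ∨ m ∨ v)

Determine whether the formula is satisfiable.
No

No, the formula is not satisfiable.

No assignment of truth values to the variables can make all 20 clauses true simultaneously.

The formula is UNSAT (unsatisfiable).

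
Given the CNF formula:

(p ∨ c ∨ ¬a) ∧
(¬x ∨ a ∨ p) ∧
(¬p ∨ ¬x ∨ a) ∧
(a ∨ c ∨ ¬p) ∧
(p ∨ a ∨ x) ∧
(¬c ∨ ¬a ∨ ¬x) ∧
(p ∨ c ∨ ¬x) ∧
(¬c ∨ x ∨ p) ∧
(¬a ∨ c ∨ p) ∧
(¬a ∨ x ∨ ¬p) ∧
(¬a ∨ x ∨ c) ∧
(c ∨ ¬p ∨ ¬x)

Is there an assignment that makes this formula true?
Yes

Yes, the formula is satisfiable.

One satisfying assignment is: p=True, a=False, c=True, x=False

Verification: With this assignment, all 12 clauses evaluate to true.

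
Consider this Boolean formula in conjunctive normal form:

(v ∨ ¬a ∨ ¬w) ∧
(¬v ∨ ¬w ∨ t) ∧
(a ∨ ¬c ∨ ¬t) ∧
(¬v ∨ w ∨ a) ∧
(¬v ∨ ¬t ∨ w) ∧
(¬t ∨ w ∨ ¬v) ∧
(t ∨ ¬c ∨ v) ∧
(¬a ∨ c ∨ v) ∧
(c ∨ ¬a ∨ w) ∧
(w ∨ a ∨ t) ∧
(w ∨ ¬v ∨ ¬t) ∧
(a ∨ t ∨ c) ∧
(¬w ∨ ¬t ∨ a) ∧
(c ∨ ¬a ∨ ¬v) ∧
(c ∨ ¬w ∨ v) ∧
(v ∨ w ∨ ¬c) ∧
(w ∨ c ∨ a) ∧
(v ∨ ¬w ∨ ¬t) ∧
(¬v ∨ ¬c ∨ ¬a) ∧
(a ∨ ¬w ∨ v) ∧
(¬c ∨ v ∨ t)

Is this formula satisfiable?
No

No, the formula is not satisfiable.

No assignment of truth values to the variables can make all 21 clauses true simultaneously.

The formula is UNSAT (unsatisfiable).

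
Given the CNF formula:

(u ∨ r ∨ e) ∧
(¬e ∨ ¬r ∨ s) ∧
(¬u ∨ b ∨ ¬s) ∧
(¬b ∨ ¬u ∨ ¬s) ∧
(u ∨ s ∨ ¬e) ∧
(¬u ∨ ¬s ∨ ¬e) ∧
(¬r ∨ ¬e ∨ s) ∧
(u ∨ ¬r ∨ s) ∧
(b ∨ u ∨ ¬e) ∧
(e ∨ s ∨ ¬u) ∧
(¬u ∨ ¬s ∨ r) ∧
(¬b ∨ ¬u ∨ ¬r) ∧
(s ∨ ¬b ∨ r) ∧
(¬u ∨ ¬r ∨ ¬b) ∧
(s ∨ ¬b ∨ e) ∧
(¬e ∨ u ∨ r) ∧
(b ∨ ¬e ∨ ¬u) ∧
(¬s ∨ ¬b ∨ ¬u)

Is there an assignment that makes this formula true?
Yes

Yes, the formula is satisfiable.

One satisfying assignment is: s=True, r=True, e=True, u=False, b=True

Verification: With this assignment, all 18 clauses evaluate to true.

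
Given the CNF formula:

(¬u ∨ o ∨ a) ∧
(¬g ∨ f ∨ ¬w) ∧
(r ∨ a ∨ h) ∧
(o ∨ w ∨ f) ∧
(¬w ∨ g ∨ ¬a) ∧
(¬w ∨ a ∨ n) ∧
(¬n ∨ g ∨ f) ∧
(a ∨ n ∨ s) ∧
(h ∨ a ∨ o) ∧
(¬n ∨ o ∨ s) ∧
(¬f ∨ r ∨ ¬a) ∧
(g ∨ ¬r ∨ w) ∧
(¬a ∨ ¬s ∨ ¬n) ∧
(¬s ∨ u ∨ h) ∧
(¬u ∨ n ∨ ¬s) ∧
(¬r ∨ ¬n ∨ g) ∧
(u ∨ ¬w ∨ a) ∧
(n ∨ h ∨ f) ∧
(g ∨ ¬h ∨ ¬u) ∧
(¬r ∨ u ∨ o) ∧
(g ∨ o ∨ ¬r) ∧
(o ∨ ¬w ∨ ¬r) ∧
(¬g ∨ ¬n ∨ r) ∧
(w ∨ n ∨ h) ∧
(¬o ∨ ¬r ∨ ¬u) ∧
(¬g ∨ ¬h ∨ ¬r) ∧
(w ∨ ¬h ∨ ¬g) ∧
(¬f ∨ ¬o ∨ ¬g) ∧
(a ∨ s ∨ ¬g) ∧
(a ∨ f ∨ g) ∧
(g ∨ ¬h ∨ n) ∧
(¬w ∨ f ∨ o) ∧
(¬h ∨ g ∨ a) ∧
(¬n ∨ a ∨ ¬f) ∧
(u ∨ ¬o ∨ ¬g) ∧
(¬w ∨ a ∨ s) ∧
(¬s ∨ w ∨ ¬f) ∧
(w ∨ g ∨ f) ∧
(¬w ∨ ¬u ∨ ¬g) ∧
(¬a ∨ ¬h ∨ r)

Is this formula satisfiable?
No

No, the formula is not satisfiable.

No assignment of truth values to the variables can make all 40 clauses true simultaneously.

The formula is UNSAT (unsatisfiable).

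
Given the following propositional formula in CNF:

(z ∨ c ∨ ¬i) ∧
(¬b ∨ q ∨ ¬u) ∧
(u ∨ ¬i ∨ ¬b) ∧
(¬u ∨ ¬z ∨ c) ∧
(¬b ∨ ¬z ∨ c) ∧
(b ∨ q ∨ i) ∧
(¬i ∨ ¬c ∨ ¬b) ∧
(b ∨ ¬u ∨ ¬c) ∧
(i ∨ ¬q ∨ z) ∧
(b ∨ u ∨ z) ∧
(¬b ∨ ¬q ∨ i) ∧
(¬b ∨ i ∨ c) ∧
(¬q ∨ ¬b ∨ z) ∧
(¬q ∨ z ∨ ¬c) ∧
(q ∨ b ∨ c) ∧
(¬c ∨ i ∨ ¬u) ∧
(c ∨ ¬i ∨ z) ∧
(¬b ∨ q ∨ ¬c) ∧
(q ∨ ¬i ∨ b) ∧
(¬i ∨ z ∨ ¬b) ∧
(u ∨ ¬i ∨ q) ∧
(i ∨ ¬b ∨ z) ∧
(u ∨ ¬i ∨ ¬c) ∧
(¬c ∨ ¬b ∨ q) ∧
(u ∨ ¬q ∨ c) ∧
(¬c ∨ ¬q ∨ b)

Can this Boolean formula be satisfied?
No

No, the formula is not satisfiable.

No assignment of truth values to the variables can make all 26 clauses true simultaneously.

The formula is UNSAT (unsatisfiable).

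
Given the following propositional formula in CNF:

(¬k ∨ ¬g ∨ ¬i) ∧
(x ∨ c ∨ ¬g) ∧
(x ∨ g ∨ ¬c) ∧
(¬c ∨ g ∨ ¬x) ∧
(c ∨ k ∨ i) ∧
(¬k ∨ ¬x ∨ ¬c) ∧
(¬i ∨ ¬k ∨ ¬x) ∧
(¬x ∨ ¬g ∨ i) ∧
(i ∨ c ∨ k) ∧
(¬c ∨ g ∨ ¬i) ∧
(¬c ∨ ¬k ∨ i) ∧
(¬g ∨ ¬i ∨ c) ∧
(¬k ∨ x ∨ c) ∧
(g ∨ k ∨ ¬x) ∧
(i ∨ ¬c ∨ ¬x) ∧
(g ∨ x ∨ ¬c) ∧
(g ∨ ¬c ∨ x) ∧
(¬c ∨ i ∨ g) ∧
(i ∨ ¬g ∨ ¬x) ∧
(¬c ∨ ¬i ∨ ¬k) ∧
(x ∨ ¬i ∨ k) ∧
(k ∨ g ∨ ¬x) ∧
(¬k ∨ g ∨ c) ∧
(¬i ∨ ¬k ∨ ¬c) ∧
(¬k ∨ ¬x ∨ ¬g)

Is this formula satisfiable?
Yes

Yes, the formula is satisfiable.

One satisfying assignment is: k=False, c=True, x=False, i=False, g=True

Verification: With this assignment, all 25 clauses evaluate to true.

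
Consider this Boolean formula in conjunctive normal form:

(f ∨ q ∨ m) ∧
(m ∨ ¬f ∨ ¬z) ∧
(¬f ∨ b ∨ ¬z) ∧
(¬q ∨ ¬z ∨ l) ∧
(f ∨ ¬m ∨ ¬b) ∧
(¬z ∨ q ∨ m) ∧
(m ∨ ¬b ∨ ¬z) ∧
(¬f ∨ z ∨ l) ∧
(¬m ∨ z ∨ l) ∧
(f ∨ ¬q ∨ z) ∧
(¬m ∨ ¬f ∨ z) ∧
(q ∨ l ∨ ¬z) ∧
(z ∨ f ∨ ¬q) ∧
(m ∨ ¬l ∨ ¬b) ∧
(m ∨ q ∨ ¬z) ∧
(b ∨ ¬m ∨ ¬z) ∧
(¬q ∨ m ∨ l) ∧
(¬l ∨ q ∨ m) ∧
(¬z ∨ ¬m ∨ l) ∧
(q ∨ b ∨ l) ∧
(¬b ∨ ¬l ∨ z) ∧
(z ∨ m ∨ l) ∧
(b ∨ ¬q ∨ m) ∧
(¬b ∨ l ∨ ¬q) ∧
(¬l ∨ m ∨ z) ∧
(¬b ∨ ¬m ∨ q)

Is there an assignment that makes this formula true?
Yes

Yes, the formula is satisfiable.

One satisfying assignment is: f=False, q=False, l=True, z=False, b=False, m=True

Verification: With this assignment, all 26 clauses evaluate to true.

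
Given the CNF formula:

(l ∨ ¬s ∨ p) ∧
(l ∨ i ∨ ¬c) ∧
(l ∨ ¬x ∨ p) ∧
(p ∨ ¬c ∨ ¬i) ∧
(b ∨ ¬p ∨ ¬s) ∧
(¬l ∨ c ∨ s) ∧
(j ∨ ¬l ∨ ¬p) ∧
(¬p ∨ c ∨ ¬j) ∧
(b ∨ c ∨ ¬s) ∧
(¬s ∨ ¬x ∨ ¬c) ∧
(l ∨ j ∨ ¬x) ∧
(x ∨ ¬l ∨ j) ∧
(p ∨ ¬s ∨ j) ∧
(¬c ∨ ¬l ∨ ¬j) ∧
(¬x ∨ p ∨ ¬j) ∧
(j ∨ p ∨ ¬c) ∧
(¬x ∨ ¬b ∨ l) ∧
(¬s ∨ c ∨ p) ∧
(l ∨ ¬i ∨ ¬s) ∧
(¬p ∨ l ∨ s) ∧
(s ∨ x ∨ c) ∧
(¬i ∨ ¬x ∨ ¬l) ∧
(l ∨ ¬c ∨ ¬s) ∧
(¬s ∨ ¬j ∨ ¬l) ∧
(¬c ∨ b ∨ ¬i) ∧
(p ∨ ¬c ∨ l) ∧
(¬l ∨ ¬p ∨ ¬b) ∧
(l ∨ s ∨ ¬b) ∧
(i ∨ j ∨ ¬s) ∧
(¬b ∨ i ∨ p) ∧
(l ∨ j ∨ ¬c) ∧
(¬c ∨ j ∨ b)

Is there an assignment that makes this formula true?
No

No, the formula is not satisfiable.

No assignment of truth values to the variables can make all 32 clauses true simultaneously.

The formula is UNSAT (unsatisfiable).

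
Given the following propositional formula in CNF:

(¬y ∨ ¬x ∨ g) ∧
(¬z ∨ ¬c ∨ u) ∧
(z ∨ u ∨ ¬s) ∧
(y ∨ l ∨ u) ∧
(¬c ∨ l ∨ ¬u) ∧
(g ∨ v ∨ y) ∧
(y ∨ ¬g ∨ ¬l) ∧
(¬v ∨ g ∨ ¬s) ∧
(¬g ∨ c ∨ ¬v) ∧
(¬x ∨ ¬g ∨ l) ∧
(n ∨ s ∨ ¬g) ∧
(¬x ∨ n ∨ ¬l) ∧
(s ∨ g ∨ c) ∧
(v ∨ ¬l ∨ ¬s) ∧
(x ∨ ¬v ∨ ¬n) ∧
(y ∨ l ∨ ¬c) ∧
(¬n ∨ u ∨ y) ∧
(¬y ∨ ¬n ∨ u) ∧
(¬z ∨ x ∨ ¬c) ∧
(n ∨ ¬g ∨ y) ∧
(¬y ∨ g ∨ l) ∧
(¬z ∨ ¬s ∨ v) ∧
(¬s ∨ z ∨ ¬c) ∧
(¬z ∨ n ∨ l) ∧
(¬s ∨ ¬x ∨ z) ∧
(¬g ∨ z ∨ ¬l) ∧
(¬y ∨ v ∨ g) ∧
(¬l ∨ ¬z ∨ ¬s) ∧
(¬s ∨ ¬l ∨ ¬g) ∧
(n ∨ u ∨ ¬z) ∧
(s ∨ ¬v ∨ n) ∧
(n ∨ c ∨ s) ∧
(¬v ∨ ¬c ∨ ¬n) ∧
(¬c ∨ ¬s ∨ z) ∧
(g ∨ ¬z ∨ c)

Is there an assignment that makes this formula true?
Yes

Yes, the formula is satisfiable.

One satisfying assignment is: l=False, s=True, g=True, c=False, y=True, x=False, z=False, v=False, n=False, u=True

Verification: With this assignment, all 35 clauses evaluate to true.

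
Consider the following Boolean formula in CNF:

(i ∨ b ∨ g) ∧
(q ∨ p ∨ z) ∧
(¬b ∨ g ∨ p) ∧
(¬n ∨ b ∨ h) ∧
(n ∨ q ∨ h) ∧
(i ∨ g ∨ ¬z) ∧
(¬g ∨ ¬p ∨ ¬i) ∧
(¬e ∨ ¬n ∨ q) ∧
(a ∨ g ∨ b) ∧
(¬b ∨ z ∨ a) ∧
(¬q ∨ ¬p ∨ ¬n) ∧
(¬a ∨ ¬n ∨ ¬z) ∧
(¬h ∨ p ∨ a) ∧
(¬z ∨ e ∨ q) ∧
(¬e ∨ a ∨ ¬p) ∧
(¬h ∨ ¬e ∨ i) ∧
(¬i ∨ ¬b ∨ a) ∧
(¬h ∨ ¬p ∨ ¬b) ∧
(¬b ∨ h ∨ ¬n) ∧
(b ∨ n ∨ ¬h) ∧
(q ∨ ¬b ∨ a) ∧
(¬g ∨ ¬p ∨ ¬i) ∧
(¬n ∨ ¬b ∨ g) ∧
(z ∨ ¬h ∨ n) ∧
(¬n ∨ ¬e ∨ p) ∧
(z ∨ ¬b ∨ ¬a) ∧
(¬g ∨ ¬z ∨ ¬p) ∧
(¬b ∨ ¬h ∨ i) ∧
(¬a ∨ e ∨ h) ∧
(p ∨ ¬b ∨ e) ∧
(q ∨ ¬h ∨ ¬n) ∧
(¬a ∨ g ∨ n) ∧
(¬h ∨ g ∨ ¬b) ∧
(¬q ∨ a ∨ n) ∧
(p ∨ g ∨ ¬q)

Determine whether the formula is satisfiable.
Yes

Yes, the formula is satisfiable.

One satisfying assignment is: e=True, a=True, p=False, g=True, q=True, h=False, z=False, i=False, b=False, n=False

Verification: With this assignment, all 35 clauses evaluate to true.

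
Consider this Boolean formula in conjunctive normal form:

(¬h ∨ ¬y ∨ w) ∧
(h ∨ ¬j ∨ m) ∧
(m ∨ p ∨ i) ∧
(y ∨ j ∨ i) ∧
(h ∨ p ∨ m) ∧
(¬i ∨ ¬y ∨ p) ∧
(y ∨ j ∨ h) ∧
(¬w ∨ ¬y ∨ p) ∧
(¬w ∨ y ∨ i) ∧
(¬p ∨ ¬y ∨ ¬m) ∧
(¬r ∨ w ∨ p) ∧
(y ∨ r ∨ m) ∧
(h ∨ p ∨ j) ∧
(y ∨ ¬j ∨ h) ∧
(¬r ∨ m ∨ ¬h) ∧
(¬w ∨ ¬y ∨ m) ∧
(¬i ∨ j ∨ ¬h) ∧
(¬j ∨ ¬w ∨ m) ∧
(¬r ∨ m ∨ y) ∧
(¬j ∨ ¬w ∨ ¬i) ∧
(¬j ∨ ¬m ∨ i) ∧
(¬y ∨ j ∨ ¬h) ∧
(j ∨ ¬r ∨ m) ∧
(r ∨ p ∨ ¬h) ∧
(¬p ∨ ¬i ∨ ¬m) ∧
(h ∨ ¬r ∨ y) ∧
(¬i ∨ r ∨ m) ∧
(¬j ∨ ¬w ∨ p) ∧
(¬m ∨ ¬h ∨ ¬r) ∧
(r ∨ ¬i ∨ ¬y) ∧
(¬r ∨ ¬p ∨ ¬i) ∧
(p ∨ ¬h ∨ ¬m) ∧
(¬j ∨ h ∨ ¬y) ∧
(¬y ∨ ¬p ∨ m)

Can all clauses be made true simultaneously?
No

No, the formula is not satisfiable.

No assignment of truth values to the variables can make all 34 clauses true simultaneously.

The formula is UNSAT (unsatisfiable).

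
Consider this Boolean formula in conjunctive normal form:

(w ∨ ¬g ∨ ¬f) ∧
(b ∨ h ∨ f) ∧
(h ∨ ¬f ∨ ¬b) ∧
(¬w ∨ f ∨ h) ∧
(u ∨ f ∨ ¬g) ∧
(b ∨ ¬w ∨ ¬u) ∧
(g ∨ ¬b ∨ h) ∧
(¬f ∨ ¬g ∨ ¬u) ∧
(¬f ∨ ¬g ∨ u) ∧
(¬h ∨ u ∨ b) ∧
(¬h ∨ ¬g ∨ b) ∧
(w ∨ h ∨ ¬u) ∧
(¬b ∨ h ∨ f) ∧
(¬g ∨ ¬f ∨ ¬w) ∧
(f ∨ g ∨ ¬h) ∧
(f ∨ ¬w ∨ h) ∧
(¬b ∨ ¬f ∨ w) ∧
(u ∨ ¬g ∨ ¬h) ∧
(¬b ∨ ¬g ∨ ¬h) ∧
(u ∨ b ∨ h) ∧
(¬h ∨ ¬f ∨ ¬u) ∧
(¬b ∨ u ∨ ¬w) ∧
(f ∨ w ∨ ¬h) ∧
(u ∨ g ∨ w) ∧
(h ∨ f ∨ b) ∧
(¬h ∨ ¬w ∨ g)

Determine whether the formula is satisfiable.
No

No, the formula is not satisfiable.

No assignment of truth values to the variables can make all 26 clauses true simultaneously.

The formula is UNSAT (unsatisfiable).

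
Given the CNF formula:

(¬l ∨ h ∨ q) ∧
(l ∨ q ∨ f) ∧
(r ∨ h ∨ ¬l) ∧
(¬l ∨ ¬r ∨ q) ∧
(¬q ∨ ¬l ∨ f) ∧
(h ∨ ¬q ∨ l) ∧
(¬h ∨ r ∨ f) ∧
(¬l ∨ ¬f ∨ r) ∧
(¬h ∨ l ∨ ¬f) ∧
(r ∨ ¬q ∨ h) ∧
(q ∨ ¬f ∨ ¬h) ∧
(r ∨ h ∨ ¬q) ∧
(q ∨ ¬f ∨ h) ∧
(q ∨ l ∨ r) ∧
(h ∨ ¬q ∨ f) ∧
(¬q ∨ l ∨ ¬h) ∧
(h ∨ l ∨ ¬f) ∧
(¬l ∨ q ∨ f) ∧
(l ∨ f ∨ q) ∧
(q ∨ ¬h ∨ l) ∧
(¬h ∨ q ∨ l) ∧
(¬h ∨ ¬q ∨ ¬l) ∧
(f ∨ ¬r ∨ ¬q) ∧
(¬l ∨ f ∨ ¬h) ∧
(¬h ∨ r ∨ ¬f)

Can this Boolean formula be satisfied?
Yes

Yes, the formula is satisfiable.

One satisfying assignment is: l=True, q=True, r=True, f=True, h=False

Verification: With this assignment, all 25 clauses evaluate to true.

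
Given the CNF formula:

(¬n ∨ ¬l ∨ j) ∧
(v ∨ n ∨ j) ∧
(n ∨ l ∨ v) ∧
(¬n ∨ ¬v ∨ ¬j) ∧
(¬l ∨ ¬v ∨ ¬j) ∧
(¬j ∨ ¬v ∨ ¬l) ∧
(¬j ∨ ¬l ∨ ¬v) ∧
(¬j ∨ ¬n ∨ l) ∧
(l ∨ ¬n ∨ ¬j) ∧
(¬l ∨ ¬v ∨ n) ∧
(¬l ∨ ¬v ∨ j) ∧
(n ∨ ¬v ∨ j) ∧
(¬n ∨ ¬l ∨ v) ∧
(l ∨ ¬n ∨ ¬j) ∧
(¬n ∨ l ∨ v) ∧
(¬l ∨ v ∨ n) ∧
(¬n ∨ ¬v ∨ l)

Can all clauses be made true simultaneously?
Yes

Yes, the formula is satisfiable.

One satisfying assignment is: v=True, n=False, l=False, j=True

Verification: With this assignment, all 17 clauses evaluate to true.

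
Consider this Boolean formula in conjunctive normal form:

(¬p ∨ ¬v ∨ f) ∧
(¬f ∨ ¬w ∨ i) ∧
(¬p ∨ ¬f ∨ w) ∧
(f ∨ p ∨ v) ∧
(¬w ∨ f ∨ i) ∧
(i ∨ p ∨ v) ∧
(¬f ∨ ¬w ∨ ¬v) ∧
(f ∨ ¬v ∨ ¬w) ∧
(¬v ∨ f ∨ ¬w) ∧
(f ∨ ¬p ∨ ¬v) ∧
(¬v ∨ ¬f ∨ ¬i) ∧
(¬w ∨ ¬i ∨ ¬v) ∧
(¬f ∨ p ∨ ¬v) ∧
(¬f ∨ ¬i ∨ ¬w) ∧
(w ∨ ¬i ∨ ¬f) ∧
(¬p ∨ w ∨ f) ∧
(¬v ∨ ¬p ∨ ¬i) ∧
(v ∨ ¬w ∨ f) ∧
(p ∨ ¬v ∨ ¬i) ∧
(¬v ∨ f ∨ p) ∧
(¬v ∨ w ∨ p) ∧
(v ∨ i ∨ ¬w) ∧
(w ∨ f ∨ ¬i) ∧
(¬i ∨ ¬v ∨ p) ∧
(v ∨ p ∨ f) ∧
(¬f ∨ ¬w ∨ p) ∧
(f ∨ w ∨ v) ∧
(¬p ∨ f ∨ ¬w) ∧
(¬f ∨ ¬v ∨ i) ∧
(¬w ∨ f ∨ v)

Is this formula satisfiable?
No

No, the formula is not satisfiable.

No assignment of truth values to the variables can make all 30 clauses true simultaneously.

The formula is UNSAT (unsatisfiable).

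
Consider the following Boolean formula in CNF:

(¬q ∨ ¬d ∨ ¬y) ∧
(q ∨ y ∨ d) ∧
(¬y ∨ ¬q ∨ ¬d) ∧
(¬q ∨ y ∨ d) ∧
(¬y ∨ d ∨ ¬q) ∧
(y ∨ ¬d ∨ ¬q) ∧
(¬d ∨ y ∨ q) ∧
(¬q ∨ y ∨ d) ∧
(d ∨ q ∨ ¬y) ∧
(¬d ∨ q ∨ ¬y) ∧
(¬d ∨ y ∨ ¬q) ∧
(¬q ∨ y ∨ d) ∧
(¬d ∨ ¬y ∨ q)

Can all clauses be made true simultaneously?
No

No, the formula is not satisfiable.

No assignment of truth values to the variables can make all 13 clauses true simultaneously.

The formula is UNSAT (unsatisfiable).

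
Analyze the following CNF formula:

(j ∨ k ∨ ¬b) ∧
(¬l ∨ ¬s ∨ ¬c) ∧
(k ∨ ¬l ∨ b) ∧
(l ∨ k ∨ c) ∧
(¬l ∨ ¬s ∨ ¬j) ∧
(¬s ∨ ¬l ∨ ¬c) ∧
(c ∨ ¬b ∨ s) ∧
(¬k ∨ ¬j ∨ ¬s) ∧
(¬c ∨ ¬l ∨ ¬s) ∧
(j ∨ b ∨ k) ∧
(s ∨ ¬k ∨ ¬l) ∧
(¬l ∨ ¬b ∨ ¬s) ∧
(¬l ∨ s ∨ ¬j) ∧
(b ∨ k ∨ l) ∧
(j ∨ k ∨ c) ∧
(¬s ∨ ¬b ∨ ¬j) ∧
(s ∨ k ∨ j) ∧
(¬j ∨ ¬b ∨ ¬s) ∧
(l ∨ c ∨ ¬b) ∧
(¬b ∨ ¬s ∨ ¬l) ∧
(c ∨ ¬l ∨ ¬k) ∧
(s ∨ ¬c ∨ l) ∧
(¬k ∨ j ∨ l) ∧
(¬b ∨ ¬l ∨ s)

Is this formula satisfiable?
Yes

Yes, the formula is satisfiable.

One satisfying assignment is: s=False, c=False, l=False, j=True, b=False, k=True

Verification: With this assignment, all 24 clauses evaluate to true.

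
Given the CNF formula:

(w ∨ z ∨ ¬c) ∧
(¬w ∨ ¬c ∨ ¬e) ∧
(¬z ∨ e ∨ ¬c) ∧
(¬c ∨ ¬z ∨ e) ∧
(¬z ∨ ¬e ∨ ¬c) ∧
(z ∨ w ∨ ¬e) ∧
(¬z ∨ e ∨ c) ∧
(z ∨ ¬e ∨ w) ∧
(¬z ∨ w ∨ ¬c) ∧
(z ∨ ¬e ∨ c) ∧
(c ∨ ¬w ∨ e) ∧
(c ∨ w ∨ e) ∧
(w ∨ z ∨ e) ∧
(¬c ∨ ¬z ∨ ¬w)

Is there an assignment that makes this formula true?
Yes

Yes, the formula is satisfiable.

One satisfying assignment is: c=True, w=True, e=False, z=False

Verification: With this assignment, all 14 clauses evaluate to true.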